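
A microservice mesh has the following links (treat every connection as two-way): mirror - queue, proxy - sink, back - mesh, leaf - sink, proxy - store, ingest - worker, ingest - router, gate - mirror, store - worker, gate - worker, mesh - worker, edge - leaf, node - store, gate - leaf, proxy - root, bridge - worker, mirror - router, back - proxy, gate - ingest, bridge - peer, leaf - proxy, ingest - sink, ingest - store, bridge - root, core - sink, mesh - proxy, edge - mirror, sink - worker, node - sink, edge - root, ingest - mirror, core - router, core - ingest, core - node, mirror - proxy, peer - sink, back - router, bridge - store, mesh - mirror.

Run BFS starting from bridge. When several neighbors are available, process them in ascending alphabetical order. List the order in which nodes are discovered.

Visit bridge; enqueue peer, root, store, worker → queue [peer, root, store, worker]
Visit peer; enqueue sink → queue [root, store, worker, sink]
Visit root; enqueue edge, proxy → queue [store, worker, sink, edge, proxy]
Visit store; enqueue ingest, node → queue [worker, sink, edge, proxy, ingest, node]
Visit worker; enqueue gate, mesh → queue [sink, edge, proxy, ingest, node, gate, mesh]
Visit sink; enqueue core, leaf → queue [edge, proxy, ingest, node, gate, mesh, core, leaf]
Visit edge; enqueue mirror → queue [proxy, ingest, node, gate, mesh, core, leaf, mirror]
Visit proxy; enqueue back → queue [ingest, node, gate, mesh, core, leaf, mirror, back]
Visit ingest; enqueue router → queue [node, gate, mesh, core, leaf, mirror, back, router]
Visit node → queue [gate, mesh, core, leaf, mirror, back, router]
Visit gate → queue [mesh, core, leaf, mirror, back, router]
Visit mesh → queue [core, leaf, mirror, back, router]
Visit core → queue [leaf, mirror, back, router]
Visit leaf → queue [mirror, back, router]
Visit mirror; enqueue queue → queue [back, router, queue]
Visit back → queue [router, queue]
Visit router → queue [queue]
Visit queue → queue []

bridge → peer → root → store → worker → sink → edge → proxy → ingest → node → gate → mesh → core → leaf → mirror → back → router → queue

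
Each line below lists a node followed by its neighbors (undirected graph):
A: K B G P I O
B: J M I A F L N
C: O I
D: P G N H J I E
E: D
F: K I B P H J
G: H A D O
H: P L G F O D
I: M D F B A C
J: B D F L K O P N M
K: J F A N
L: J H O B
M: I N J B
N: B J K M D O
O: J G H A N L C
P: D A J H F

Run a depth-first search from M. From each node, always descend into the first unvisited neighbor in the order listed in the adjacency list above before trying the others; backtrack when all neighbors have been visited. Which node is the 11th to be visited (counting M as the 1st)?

Visit M
M → I
I → D
D → P
P → A
A → K
K → J
J → B
B → F
F → H
H → L
L → O
O → G
O → N
O → C
D → E

Visit order: M, I, D, P, A, K, J, B, F, H, L, O, G, N, C, E

L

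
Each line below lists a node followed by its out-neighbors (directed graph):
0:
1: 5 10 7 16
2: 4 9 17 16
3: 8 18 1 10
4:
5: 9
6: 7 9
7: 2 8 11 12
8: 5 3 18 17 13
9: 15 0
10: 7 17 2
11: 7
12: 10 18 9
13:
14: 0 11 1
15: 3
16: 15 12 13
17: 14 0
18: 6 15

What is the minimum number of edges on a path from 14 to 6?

5

Level 0: 14
Level 1: 0, 1, 11
Level 2: 5, 7, 10, 16
Level 3: 2, 8, 9, 12, 13, 15, 17
Level 4: 3, 4, 18
Level 5: 6
6 first appears at level 5.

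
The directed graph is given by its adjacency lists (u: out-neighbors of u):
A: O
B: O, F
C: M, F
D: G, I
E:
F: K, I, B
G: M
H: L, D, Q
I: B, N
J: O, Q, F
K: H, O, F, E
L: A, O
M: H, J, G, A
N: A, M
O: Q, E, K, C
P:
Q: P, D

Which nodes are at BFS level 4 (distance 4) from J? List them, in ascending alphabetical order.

A, L

Level 0: J
Level 1: F, O, Q
Level 2: B, C, D, E, I, K, P
Level 3: G, H, M, N
Level 4: A, L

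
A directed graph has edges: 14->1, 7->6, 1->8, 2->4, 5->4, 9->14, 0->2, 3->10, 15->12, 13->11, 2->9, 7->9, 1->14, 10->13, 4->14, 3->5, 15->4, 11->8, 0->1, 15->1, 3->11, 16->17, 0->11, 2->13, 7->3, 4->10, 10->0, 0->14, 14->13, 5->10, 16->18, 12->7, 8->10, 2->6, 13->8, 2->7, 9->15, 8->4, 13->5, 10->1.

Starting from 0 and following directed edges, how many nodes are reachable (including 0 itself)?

16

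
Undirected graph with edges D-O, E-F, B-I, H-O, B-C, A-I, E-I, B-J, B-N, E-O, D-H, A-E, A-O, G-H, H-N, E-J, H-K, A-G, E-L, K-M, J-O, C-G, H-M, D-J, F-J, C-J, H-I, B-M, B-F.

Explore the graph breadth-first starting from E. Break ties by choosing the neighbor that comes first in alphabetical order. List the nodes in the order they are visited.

Visit E; enqueue A, F, I, J, L, O → queue [A, F, I, J, L, O]
Visit A; enqueue G → queue [F, I, J, L, O, G]
Visit F; enqueue B → queue [I, J, L, O, G, B]
Visit I; enqueue H → queue [J, L, O, G, B, H]
Visit J; enqueue C, D → queue [L, O, G, B, H, C, D]
Visit L → queue [O, G, B, H, C, D]
Visit O → queue [G, B, H, C, D]
Visit G → queue [B, H, C, D]
Visit B; enqueue M, N → queue [H, C, D, M, N]
Visit H; enqueue K → queue [C, D, M, N, K]
Visit C → queue [D, M, N, K]
Visit D → queue [M, N, K]
Visit M → queue [N, K]
Visit N → queue [K]
Visit K → queue []

E, A, F, I, J, L, O, G, B, H, C, D, M, N, K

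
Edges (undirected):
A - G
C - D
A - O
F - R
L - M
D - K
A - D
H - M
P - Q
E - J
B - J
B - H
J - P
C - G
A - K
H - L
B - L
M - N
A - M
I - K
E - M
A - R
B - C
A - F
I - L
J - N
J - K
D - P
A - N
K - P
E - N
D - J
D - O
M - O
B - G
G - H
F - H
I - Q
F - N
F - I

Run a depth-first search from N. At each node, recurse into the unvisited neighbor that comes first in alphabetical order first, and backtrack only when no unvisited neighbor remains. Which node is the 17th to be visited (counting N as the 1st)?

Visit N
N → A
A → D
D → C
C → B
B → G
G → H
H → F
F → I
I → K
K → J
J → E
E → M
M → L
M → O
J → P
P → Q
F → R

Visit order: N, A, D, C, B, G, H, F, I, K, J, E, M, L, O, P, Q, R

Q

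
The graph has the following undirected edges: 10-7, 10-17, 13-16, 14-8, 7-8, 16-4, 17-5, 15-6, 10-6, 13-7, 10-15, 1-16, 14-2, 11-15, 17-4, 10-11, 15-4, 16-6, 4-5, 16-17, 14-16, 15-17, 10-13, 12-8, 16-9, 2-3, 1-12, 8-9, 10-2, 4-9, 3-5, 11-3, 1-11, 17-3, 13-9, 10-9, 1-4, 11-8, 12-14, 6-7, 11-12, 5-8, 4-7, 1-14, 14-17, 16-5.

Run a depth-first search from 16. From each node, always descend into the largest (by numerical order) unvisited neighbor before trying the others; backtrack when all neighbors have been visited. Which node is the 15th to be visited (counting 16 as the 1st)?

Visit 16
16 → 17
17 → 15
15 → 11
11 → 12
12 → 14
14 → 8
8 → 9
9 → 13
13 → 10
10 → 7
7 → 6
7 → 4
4 → 5
5 → 3
3 → 2
4 → 1

Visit order: 16, 17, 15, 11, 12, 14, 8, 9, 13, 10, 7, 6, 4, 5, 3, 2, 1

3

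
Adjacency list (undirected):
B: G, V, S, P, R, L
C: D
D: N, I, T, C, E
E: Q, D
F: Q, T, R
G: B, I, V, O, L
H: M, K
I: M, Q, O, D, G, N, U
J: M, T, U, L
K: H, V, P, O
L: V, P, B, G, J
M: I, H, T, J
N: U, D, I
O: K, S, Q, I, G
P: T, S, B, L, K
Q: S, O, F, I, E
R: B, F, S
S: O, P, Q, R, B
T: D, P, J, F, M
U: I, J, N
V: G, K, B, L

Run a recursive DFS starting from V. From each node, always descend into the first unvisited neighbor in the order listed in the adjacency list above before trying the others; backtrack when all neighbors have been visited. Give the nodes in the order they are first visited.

V -> G -> B -> S -> O -> K -> H -> M -> I -> Q -> F -> T -> D -> N -> U -> J -> L -> P -> C -> E -> R

Visit V
V → G
G → B
B → S
S → O
O → K
K → H
H → M
M → I
I → Q
Q → F
F → T
T → D
D → N
N → U
U → J
J → L
L → P
D → C
D → E
F → R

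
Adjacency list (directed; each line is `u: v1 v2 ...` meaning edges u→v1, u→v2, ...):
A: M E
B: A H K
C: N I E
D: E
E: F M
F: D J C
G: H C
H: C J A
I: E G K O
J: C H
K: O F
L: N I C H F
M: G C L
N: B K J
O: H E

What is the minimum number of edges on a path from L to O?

2

Level 0: L
Level 1: C, F, H, I, N
Level 2: A, B, D, E, G, J, K, O
Level 3: M
O first appears at level 2.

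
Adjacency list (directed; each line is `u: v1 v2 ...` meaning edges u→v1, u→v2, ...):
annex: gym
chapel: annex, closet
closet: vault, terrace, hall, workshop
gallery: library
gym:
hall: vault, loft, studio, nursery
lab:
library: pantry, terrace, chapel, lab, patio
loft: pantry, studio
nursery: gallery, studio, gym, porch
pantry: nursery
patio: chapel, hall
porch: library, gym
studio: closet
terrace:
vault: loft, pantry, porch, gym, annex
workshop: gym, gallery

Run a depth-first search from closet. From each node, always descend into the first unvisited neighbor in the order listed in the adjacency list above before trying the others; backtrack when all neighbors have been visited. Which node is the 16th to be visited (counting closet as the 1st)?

Visit closet
closet → vault
vault → loft
loft → pantry
pantry → nursery
nursery → gallery
gallery → library
library → terrace
library → chapel
chapel → annex
annex → gym
library → lab
library → patio
patio → hall
hall → studio
nursery → porch
closet → workshop

Visit order: closet, vault, loft, pantry, nursery, gallery, library, terrace, chapel, annex, gym, lab, patio, hall, studio, porch, workshop

porch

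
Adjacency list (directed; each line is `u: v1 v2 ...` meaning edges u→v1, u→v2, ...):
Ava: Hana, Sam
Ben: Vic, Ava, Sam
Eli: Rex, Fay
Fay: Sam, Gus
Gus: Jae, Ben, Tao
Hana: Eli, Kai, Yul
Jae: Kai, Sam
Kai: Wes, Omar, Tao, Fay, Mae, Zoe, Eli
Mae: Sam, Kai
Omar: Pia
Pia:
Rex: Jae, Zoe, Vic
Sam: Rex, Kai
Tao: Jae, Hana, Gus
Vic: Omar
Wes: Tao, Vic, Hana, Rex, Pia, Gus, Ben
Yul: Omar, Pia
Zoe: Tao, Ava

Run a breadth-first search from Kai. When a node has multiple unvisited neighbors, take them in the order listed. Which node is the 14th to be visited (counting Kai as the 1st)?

Visit Kai; enqueue Wes, Omar, Tao, Fay, Mae, Zoe, Eli → queue [Wes, Omar, Tao, Fay, Mae, Zoe, Eli]
Visit Wes; enqueue Vic, Hana, Rex, Pia, Gus, Ben → queue [Omar, Tao, Fay, Mae, Zoe, Eli, Vic, Hana, Rex, Pia, Gus, Ben]
Visit Omar → queue [Tao, Fay, Mae, Zoe, Eli, Vic, Hana, Rex, Pia, Gus, Ben]
Visit Tao; enqueue Jae → queue [Fay, Mae, Zoe, Eli, Vic, Hana, Rex, Pia, Gus, Ben, Jae]
Visit Fay; enqueue Sam → queue [Mae, Zoe, Eli, Vic, Hana, Rex, Pia, Gus, Ben, Jae, Sam]
Visit Mae → queue [Zoe, Eli, Vic, Hana, Rex, Pia, Gus, Ben, Jae, Sam]
Visit Zoe; enqueue Ava → queue [Eli, Vic, Hana, Rex, Pia, Gus, Ben, Jae, Sam, Ava]
Visit Eli → queue [Vic, Hana, Rex, Pia, Gus, Ben, Jae, Sam, Ava]
Visit Vic → queue [Hana, Rex, Pia, Gus, Ben, Jae, Sam, Ava]
Visit Hana; enqueue Yul → queue [Rex, Pia, Gus, Ben, Jae, Sam, Ava, Yul]
Visit Rex → queue [Pia, Gus, Ben, Jae, Sam, Ava, Yul]
Visit Pia → queue [Gus, Ben, Jae, Sam, Ava, Yul]
Visit Gus → queue [Ben, Jae, Sam, Ava, Yul]
Visit Ben → queue [Jae, Sam, Ava, Yul]
Visit Jae → queue [Sam, Ava, Yul]
Visit Sam → queue [Ava, Yul]
Visit Ava → queue [Yul]
Visit Yul → queue []

Visit order: Kai, Wes, Omar, Tao, Fay, Mae, Zoe, Eli, Vic, Hana, Rex, Pia, Gus, Ben, Jae, Sam, Ava, Yul

Ben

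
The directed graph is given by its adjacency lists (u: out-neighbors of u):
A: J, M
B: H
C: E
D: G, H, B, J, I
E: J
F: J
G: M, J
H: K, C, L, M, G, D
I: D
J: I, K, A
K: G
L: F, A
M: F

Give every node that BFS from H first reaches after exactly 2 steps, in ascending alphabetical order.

A, B, E, F, I, J

Level 0: H
Level 1: C, D, G, K, L, M
Level 2: A, B, E, F, I, J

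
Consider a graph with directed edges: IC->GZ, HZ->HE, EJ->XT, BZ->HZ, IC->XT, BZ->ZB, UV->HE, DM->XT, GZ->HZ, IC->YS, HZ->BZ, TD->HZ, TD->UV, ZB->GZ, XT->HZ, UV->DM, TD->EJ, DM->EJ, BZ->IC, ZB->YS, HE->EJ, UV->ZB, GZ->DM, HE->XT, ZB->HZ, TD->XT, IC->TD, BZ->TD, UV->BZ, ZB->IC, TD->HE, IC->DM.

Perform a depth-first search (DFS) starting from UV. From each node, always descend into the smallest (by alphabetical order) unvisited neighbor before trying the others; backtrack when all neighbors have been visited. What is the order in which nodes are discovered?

Visit UV
UV → BZ
BZ → HZ
HZ → HE
HE → EJ
EJ → XT
BZ → IC
IC → DM
IC → GZ
IC → TD
IC → YS
BZ → ZB

UV, BZ, HZ, HE, EJ, XT, IC, DM, GZ, TD, YS, ZB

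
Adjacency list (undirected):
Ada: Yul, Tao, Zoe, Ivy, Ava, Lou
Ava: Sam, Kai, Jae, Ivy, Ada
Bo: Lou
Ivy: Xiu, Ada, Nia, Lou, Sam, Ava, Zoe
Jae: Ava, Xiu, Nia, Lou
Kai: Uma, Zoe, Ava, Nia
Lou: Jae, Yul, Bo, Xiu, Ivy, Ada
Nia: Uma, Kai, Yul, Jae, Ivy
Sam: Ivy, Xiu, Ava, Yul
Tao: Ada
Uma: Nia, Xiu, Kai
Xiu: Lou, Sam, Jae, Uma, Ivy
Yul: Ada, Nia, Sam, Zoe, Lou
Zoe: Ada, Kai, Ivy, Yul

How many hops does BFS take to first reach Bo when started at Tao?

Level 0: Tao
Level 1: Ada
Level 2: Ava, Ivy, Lou, Yul, Zoe
Level 3: Bo, Jae, Kai, Nia, Sam, Xiu
Level 4: Uma
Bo first appears at level 3.

3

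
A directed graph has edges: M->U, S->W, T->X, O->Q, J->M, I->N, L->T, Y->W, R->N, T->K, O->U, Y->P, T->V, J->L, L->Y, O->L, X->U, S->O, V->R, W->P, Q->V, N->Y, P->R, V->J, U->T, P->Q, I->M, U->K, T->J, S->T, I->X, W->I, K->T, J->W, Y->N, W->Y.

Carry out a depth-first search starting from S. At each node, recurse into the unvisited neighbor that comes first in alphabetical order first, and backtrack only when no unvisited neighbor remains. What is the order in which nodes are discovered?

Visit S
S → O
O → L
L → T
T → J
J → M
M → U
U → K
J → W
W → I
I → N
N → Y
Y → P
P → Q
Q → V
V → R
I → X

S O L T J M U K W I N Y P Q V R X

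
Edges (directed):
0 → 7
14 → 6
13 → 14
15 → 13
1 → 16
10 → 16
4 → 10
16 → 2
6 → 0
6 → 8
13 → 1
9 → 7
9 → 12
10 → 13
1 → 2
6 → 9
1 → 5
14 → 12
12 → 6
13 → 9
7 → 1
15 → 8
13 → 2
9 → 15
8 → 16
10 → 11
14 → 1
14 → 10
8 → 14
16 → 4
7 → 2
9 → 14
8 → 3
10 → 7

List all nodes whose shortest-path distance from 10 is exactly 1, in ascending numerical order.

7, 11, 13, 16

Level 0: 10
Level 1: 7, 11, 13, 16
Level 2: 1, 2, 4, 9, 14
Level 3: 5, 6, 12, 15
Level 4: 0, 8
Level 5: 3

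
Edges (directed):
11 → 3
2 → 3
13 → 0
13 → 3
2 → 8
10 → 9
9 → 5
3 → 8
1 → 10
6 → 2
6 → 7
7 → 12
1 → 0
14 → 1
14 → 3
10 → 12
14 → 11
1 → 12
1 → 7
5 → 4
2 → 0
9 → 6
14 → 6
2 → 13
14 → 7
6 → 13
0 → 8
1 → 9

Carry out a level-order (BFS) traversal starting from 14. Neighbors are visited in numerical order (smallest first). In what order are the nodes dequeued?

Visit 14; enqueue 1, 3, 6, 7, 11 → queue [1, 3, 6, 7, 11]
Visit 1; enqueue 0, 9, 10, 12 → queue [3, 6, 7, 11, 0, 9, 10, 12]
Visit 3; enqueue 8 → queue [6, 7, 11, 0, 9, 10, 12, 8]
Visit 6; enqueue 2, 13 → queue [7, 11, 0, 9, 10, 12, 8, 2, 13]
Visit 7 → queue [11, 0, 9, 10, 12, 8, 2, 13]
Visit 11 → queue [0, 9, 10, 12, 8, 2, 13]
Visit 0 → queue [9, 10, 12, 8, 2, 13]
Visit 9; enqueue 5 → queue [10, 12, 8, 2, 13, 5]
Visit 10 → queue [12, 8, 2, 13, 5]
Visit 12 → queue [8, 2, 13, 5]
Visit 8 → queue [2, 13, 5]
Visit 2 → queue [13, 5]
Visit 13 → queue [5]
Visit 5; enqueue 4 → queue [4]
Visit 4 → queue []

14, 1, 3, 6, 7, 11, 0, 9, 10, 12, 8, 2, 13, 5, 4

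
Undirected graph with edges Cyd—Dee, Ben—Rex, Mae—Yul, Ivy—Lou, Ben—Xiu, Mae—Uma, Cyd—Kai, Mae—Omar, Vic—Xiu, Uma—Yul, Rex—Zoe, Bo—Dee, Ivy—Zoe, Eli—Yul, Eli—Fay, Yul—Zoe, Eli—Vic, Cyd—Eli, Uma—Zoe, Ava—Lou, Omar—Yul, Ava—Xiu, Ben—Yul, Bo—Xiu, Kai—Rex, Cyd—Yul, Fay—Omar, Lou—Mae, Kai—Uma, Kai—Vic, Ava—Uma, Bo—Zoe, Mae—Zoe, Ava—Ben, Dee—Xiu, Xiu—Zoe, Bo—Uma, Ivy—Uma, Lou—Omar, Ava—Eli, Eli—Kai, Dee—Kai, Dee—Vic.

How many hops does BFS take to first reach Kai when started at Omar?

3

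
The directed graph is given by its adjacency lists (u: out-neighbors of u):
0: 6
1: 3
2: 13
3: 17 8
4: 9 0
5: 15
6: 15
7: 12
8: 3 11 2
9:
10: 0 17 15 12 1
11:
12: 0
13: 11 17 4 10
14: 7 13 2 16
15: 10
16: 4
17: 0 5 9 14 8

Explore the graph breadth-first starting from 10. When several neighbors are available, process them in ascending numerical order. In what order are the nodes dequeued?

Visit 10; enqueue 0, 1, 12, 15, 17 → queue [0, 1, 12, 15, 17]
Visit 0; enqueue 6 → queue [1, 12, 15, 17, 6]
Visit 1; enqueue 3 → queue [12, 15, 17, 6, 3]
Visit 12 → queue [15, 17, 6, 3]
Visit 15 → queue [17, 6, 3]
Visit 17; enqueue 5, 8, 9, 14 → queue [6, 3, 5, 8, 9, 14]
Visit 6 → queue [3, 5, 8, 9, 14]
Visit 3 → queue [5, 8, 9, 14]
Visit 5 → queue [8, 9, 14]
Visit 8; enqueue 2, 11 → queue [9, 14, 2, 11]
Visit 9 → queue [14, 2, 11]
Visit 14; enqueue 7, 13, 16 → queue [2, 11, 7, 13, 16]
Visit 2 → queue [11, 7, 13, 16]
Visit 11 → queue [7, 13, 16]
Visit 7 → queue [13, 16]
Visit 13; enqueue 4 → queue [16, 4]
Visit 16 → queue [4]
Visit 4 → queue []

10 0 1 12 15 17 6 3 5 8 9 14 2 11 7 13 16 4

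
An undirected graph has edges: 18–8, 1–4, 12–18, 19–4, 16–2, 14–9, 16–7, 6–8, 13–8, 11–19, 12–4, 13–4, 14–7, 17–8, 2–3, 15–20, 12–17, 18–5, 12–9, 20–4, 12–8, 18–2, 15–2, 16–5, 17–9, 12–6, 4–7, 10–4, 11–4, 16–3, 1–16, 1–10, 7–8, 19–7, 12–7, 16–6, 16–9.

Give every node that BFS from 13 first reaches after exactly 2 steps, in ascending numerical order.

1, 6, 7, 10, 11, 12, 17, 18, 19, 20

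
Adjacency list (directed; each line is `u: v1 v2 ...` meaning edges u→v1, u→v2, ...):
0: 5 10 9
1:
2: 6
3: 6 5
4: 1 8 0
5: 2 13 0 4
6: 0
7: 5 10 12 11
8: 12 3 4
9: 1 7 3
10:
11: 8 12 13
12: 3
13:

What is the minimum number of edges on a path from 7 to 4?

Level 0: 7
Level 1: 5, 10, 11, 12
Level 2: 0, 2, 3, 4, 8, 13
Level 3: 1, 6, 9
4 first appears at level 2.

2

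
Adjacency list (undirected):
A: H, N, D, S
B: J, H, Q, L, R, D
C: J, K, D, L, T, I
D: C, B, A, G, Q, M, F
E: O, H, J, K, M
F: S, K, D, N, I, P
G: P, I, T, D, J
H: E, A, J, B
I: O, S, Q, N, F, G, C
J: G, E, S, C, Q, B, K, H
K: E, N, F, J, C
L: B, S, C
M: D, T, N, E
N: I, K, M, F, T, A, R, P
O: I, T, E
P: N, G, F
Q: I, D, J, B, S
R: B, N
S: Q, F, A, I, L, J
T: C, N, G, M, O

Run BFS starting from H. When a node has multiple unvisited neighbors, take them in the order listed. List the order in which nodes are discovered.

Visit H; enqueue E, A, J, B → queue [E, A, J, B]
Visit E; enqueue O, K, M → queue [A, J, B, O, K, M]
Visit A; enqueue N, D, S → queue [J, B, O, K, M, N, D, S]
Visit J; enqueue G, C, Q → queue [B, O, K, M, N, D, S, G, C, Q]
Visit B; enqueue L, R → queue [O, K, M, N, D, S, G, C, Q, L, R]
Visit O; enqueue I, T → queue [K, M, N, D, S, G, C, Q, L, R, I, T]
Visit K; enqueue F → queue [M, N, D, S, G, C, Q, L, R, I, T, F]
Visit M → queue [N, D, S, G, C, Q, L, R, I, T, F]
Visit N; enqueue P → queue [D, S, G, C, Q, L, R, I, T, F, P]
Visit D → queue [S, G, C, Q, L, R, I, T, F, P]
Visit S → queue [G, C, Q, L, R, I, T, F, P]
Visit G → queue [C, Q, L, R, I, T, F, P]
Visit C → queue [Q, L, R, I, T, F, P]
Visit Q → queue [L, R, I, T, F, P]
Visit L → queue [R, I, T, F, P]
Visit R → queue [I, T, F, P]
Visit I → queue [T, F, P]
Visit T → queue [F, P]
Visit F → queue [P]
Visit P → queue []

H, E, A, J, B, O, K, M, N, D, S, G, C, Q, L, R, I, T, F, P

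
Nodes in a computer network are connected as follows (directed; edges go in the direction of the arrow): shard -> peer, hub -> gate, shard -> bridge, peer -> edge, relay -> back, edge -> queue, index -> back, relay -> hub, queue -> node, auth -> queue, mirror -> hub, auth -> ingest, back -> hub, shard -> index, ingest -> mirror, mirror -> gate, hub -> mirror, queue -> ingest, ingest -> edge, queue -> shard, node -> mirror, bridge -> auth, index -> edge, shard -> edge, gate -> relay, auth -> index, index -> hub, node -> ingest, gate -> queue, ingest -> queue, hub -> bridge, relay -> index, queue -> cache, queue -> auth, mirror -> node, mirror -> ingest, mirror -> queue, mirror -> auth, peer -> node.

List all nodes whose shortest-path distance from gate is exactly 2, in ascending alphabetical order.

auth, back, cache, hub, index, ingest, node, shard

Level 0: gate
Level 1: queue, relay
Level 2: auth, back, cache, hub, index, ingest, node, shard
Level 3: bridge, edge, mirror, peer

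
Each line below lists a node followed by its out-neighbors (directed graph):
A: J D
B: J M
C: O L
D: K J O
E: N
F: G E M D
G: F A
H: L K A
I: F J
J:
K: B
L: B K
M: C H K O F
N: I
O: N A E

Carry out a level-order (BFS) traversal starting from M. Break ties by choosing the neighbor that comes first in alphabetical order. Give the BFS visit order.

M → C → F → H → K → O → L → D → E → G → A → B → N → J → I

Visit M; enqueue C, F, H, K, O → queue [C, F, H, K, O]
Visit C; enqueue L → queue [F, H, K, O, L]
Visit F; enqueue D, E, G → queue [H, K, O, L, D, E, G]
Visit H; enqueue A → queue [K, O, L, D, E, G, A]
Visit K; enqueue B → queue [O, L, D, E, G, A, B]
Visit O; enqueue N → queue [L, D, E, G, A, B, N]
Visit L → queue [D, E, G, A, B, N]
Visit D; enqueue J → queue [E, G, A, B, N, J]
Visit E → queue [G, A, B, N, J]
Visit G → queue [A, B, N, J]
Visit A → queue [B, N, J]
Visit B → queue [N, J]
Visit N; enqueue I → queue [J, I]
Visit J → queue [I]
Visit I → queue []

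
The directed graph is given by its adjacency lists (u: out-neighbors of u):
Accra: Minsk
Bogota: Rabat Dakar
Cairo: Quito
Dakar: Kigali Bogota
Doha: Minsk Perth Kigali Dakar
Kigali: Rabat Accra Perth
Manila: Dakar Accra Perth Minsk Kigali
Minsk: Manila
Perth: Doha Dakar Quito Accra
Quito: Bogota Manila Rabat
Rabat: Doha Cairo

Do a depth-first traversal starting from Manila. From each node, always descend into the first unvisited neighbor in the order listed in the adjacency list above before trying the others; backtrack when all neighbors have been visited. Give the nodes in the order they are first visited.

Visit Manila
Manila → Dakar
Dakar → Kigali
Kigali → Rabat
Rabat → Doha
Doha → Minsk
Doha → Perth
Perth → Quito
Quito → Bogota
Perth → Accra
Rabat → Cairo

Manila -> Dakar -> Kigali -> Rabat -> Doha -> Minsk -> Perth -> Quito -> Bogota -> Accra -> Cairo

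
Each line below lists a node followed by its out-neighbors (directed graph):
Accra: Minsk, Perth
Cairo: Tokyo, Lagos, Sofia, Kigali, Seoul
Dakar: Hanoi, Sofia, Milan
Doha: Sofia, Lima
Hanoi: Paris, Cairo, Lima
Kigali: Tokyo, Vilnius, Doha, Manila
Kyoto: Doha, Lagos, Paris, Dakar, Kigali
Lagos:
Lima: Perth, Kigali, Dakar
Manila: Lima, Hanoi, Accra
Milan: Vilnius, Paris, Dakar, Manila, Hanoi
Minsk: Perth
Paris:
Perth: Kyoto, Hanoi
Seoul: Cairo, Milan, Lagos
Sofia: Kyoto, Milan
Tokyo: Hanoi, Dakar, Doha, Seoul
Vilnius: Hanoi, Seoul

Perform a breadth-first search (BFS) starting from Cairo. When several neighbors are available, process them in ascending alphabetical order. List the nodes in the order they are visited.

Cairo, Kigali, Lagos, Seoul, Sofia, Tokyo, Doha, Manila, Vilnius, Milan, Kyoto, Dakar, Hanoi, Lima, Accra, Paris, Perth, Minsk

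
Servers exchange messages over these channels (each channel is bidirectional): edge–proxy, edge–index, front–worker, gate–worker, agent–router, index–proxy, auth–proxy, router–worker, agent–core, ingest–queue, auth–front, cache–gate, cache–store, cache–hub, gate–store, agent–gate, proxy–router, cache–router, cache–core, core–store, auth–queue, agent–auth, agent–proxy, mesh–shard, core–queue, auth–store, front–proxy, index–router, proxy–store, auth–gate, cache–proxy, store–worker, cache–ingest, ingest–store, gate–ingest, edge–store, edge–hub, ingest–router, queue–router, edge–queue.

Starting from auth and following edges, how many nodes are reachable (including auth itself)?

BFS from auth visits: auth, store, queue, proxy, gate, front, agent, worker, ingest, edge, core, cache, router, index, hub
Reachable nodes: 15 of 17 total.

15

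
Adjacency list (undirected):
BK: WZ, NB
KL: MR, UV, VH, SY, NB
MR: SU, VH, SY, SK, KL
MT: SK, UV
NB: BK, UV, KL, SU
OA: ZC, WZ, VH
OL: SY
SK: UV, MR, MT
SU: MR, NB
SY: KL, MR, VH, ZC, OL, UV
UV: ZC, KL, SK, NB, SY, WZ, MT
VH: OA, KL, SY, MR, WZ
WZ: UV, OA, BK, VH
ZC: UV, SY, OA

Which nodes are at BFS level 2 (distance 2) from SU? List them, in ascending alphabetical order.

BK, KL, SK, SY, UV, VH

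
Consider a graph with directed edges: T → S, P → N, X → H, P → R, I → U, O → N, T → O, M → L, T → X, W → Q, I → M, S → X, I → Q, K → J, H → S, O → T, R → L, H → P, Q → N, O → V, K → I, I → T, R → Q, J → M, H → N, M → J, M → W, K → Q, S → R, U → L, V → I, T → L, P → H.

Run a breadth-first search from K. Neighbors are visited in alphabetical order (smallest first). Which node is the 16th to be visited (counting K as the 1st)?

H

Visit K; enqueue I, J, Q → queue [I, J, Q]
Visit I; enqueue M, T, U → queue [J, Q, M, T, U]
Visit J → queue [Q, M, T, U]
Visit Q; enqueue N → queue [M, T, U, N]
Visit M; enqueue L, W → queue [T, U, N, L, W]
Visit T; enqueue O, S, X → queue [U, N, L, W, O, S, X]
Visit U → queue [N, L, W, O, S, X]
Visit N → queue [L, W, O, S, X]
Visit L → queue [W, O, S, X]
Visit W → queue [O, S, X]
Visit O; enqueue V → queue [S, X, V]
Visit S; enqueue R → queue [X, V, R]
Visit X; enqueue H → queue [V, R, H]
Visit V → queue [R, H]
Visit R → queue [H]
Visit H; enqueue P → queue [P]
Visit P → queue []

Visit order: K, I, J, Q, M, T, U, N, L, W, O, S, X, V, R, H, P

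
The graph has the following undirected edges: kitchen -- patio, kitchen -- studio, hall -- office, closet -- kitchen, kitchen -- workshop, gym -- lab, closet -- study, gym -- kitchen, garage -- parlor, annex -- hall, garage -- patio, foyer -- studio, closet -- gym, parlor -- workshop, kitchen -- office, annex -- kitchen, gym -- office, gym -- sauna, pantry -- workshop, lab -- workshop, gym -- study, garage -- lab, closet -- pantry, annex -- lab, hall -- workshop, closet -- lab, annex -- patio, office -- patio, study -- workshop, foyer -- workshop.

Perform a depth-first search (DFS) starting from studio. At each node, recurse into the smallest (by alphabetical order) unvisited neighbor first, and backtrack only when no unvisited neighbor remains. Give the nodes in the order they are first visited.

Visit studio
studio → foyer
foyer → workshop
workshop → hall
hall → annex
annex → kitchen
kitchen → closet
closet → gym
gym → lab
lab → garage
garage → parlor
garage → patio
patio → office
gym → sauna
gym → study
closet → pantry

studio -> foyer -> workshop -> hall -> annex -> kitchen -> closet -> gym -> lab -> garage -> parlor -> patio -> office -> sauna -> study -> pantry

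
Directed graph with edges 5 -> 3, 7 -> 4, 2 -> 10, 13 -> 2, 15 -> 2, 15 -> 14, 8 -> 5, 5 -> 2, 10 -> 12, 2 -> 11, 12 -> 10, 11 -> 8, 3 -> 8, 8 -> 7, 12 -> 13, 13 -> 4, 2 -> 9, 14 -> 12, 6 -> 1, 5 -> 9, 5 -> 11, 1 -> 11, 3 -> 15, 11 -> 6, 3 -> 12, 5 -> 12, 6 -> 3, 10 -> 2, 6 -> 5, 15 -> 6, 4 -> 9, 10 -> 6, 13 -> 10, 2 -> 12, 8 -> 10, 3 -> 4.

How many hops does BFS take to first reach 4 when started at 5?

Level 0: 5
Level 1: 2, 3, 9, 11, 12
Level 2: 4, 6, 8, 10, 13, 15
Level 3: 1, 7, 14
4 first appears at level 2.

2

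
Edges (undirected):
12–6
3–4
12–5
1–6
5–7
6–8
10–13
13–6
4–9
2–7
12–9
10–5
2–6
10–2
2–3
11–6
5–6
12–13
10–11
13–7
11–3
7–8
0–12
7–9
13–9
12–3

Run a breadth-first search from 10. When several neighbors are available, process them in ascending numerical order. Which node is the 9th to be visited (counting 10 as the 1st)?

12

Visit 10; enqueue 2, 5, 11, 13 → queue [2, 5, 11, 13]
Visit 2; enqueue 3, 6, 7 → queue [5, 11, 13, 3, 6, 7]
Visit 5; enqueue 12 → queue [11, 13, 3, 6, 7, 12]
Visit 11 → queue [13, 3, 6, 7, 12]
Visit 13; enqueue 9 → queue [3, 6, 7, 12, 9]
Visit 3; enqueue 4 → queue [6, 7, 12, 9, 4]
Visit 6; enqueue 1, 8 → queue [7, 12, 9, 4, 1, 8]
Visit 7 → queue [12, 9, 4, 1, 8]
Visit 12; enqueue 0 → queue [9, 4, 1, 8, 0]
Visit 9 → queue [4, 1, 8, 0]
Visit 4 → queue [1, 8, 0]
Visit 1 → queue [8, 0]
Visit 8 → queue [0]
Visit 0 → queue []

Visit order: 10, 2, 5, 11, 13, 3, 6, 7, 12, 9, 4, 1, 8, 0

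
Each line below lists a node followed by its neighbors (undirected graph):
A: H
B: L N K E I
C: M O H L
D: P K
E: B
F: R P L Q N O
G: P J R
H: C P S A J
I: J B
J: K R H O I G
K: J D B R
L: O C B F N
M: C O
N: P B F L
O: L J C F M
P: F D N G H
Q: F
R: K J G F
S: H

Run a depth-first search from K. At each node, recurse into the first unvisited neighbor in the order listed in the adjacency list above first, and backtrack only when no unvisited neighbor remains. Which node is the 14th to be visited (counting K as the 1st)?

B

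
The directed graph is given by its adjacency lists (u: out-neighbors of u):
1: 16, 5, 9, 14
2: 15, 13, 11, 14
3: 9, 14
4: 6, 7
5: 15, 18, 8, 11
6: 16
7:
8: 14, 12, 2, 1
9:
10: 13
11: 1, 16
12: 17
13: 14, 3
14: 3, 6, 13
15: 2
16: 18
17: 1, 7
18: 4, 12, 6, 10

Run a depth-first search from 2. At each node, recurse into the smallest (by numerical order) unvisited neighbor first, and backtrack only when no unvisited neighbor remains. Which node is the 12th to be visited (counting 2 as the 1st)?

Visit 2
2 → 11
11 → 1
1 → 5
5 → 8
8 → 12
12 → 17
17 → 7
8 → 14
14 → 3
3 → 9
14 → 6
6 → 16
16 → 18
18 → 4
18 → 10
10 → 13
5 → 15

Visit order: 2, 11, 1, 5, 8, 12, 17, 7, 14, 3, 9, 6, 16, 18, 4, 10, 13, 15

6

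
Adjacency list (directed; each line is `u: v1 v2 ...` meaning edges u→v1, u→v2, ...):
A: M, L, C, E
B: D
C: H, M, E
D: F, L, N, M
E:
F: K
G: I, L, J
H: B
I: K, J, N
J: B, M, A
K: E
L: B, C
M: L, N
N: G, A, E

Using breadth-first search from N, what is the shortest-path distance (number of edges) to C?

Level 0: N
Level 1: A, E, G
Level 2: C, I, J, L, M
Level 3: B, H, K
Level 4: D
Level 5: F
C first appears at level 2.

2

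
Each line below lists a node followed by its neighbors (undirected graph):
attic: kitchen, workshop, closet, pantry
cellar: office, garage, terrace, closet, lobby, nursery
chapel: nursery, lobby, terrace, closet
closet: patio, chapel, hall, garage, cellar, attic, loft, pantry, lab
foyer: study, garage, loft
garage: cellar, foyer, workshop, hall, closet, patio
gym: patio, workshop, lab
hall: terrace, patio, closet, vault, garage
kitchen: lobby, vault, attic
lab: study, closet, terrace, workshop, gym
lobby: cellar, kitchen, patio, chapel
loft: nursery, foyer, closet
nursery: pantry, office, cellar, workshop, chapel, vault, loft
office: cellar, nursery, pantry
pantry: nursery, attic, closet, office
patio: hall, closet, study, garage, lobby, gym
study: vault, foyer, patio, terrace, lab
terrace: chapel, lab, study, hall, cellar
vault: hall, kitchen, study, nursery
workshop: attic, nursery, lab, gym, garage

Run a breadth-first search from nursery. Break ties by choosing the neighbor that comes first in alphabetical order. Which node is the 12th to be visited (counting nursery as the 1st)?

terrace

Visit nursery; enqueue cellar, chapel, loft, office, pantry, vault, workshop → queue [cellar, chapel, loft, office, pantry, vault, workshop]
Visit cellar; enqueue closet, garage, lobby, terrace → queue [chapel, loft, office, pantry, vault, workshop, closet, garage, lobby, terrace]
Visit chapel → queue [loft, office, pantry, vault, workshop, closet, garage, lobby, terrace]
Visit loft; enqueue foyer → queue [office, pantry, vault, workshop, closet, garage, lobby, terrace, foyer]
Visit office → queue [pantry, vault, workshop, closet, garage, lobby, terrace, foyer]
Visit pantry; enqueue attic → queue [vault, workshop, closet, garage, lobby, terrace, foyer, attic]
Visit vault; enqueue hall, kitchen, study → queue [workshop, closet, garage, lobby, terrace, foyer, attic, hall, kitchen, study]
Visit workshop; enqueue gym, lab → queue [closet, garage, lobby, terrace, foyer, attic, hall, kitchen, study, gym, lab]
Visit closet; enqueue patio → queue [garage, lobby, terrace, foyer, attic, hall, kitchen, study, gym, lab, patio]
Visit garage → queue [lobby, terrace, foyer, attic, hall, kitchen, study, gym, lab, patio]
Visit lobby → queue [terrace, foyer, attic, hall, kitchen, study, gym, lab, patio]
Visit terrace → queue [foyer, attic, hall, kitchen, study, gym, lab, patio]
Visit foyer → queue [attic, hall, kitchen, study, gym, lab, patio]
Visit attic → queue [hall, kitchen, study, gym, lab, patio]
Visit hall → queue [kitchen, study, gym, lab, patio]
Visit kitchen → queue [study, gym, lab, patio]
Visit study → queue [gym, lab, patio]
Visit gym → queue [lab, patio]
Visit lab → queue [patio]
Visit patio → queue []

Visit order: nursery, cellar, chapel, loft, office, pantry, vault, workshop, closet, garage, lobby, terrace, foyer, attic, hall, kitchen, study, gym, lab, patio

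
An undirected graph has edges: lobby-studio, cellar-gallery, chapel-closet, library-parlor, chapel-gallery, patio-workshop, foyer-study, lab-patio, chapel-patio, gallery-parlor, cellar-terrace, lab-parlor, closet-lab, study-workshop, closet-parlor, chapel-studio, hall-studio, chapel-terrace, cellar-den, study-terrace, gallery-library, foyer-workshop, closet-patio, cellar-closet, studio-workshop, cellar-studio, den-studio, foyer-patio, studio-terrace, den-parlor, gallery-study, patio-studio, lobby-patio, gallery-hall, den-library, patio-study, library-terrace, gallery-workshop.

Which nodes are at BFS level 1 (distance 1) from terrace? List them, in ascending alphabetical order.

cellar, chapel, library, studio, study

Level 0: terrace
Level 1: cellar, chapel, library, studio, study
Level 2: closet, den, foyer, gallery, hall, lobby, parlor, patio, workshop
Level 3: lab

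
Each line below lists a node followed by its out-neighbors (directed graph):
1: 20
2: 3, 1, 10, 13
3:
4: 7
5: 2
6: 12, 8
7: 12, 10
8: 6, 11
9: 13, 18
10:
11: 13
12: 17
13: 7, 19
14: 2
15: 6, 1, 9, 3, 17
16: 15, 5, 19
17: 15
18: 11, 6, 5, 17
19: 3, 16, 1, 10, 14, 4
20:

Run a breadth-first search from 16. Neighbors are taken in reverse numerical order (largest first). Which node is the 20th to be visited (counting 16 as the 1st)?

11

Visit 16; enqueue 19, 15, 5 → queue [19, 15, 5]
Visit 19; enqueue 14, 10, 4, 3, 1 → queue [15, 5, 14, 10, 4, 3, 1]
Visit 15; enqueue 17, 9, 6 → queue [5, 14, 10, 4, 3, 1, 17, 9, 6]
Visit 5; enqueue 2 → queue [14, 10, 4, 3, 1, 17, 9, 6, 2]
Visit 14 → queue [10, 4, 3, 1, 17, 9, 6, 2]
Visit 10 → queue [4, 3, 1, 17, 9, 6, 2]
Visit 4; enqueue 7 → queue [3, 1, 17, 9, 6, 2, 7]
Visit 3 → queue [1, 17, 9, 6, 2, 7]
Visit 1; enqueue 20 → queue [17, 9, 6, 2, 7, 20]
Visit 17 → queue [9, 6, 2, 7, 20]
Visit 9; enqueue 18, 13 → queue [6, 2, 7, 20, 18, 13]
Visit 6; enqueue 12, 8 → queue [2, 7, 20, 18, 13, 12, 8]
Visit 2 → queue [7, 20, 18, 13, 12, 8]
Visit 7 → queue [20, 18, 13, 12, 8]
Visit 20 → queue [18, 13, 12, 8]
Visit 18; enqueue 11 → queue [13, 12, 8, 11]
Visit 13 → queue [12, 8, 11]
Visit 12 → queue [8, 11]
Visit 8 → queue [11]
Visit 11 → queue []

Visit order: 16, 19, 15, 5, 14, 10, 4, 3, 1, 17, 9, 6, 2, 7, 20, 18, 13, 12, 8, 11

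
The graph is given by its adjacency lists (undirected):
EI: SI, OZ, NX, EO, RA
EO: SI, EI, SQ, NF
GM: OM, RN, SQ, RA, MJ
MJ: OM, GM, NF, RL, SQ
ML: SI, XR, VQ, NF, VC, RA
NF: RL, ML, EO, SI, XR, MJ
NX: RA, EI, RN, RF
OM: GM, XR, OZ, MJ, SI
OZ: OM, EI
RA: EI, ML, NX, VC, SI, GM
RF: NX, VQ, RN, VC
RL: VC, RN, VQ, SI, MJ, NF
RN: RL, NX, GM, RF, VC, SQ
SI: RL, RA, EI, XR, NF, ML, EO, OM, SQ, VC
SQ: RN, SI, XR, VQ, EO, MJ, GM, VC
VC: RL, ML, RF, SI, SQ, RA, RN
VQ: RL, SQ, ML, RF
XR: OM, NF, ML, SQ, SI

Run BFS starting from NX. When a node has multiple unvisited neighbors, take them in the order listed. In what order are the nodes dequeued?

Visit NX; enqueue RA, EI, RN, RF → queue [RA, EI, RN, RF]
Visit RA; enqueue ML, VC, SI, GM → queue [EI, RN, RF, ML, VC, SI, GM]
Visit EI; enqueue OZ, EO → queue [RN, RF, ML, VC, SI, GM, OZ, EO]
Visit RN; enqueue RL, SQ → queue [RF, ML, VC, SI, GM, OZ, EO, RL, SQ]
Visit RF; enqueue VQ → queue [ML, VC, SI, GM, OZ, EO, RL, SQ, VQ]
Visit ML; enqueue XR, NF → queue [VC, SI, GM, OZ, EO, RL, SQ, VQ, XR, NF]
Visit VC → queue [SI, GM, OZ, EO, RL, SQ, VQ, XR, NF]
Visit SI; enqueue OM → queue [GM, OZ, EO, RL, SQ, VQ, XR, NF, OM]
Visit GM; enqueue MJ → queue [OZ, EO, RL, SQ, VQ, XR, NF, OM, MJ]
Visit OZ → queue [EO, RL, SQ, VQ, XR, NF, OM, MJ]
Visit EO → queue [RL, SQ, VQ, XR, NF, OM, MJ]
Visit RL → queue [SQ, VQ, XR, NF, OM, MJ]
Visit SQ → queue [VQ, XR, NF, OM, MJ]
Visit VQ → queue [XR, NF, OM, MJ]
Visit XR → queue [NF, OM, MJ]
Visit NF → queue [OM, MJ]
Visit OM → queue [MJ]
Visit MJ → queue []

NX -> RA -> EI -> RN -> RF -> ML -> VC -> SI -> GM -> OZ -> EO -> RL -> SQ -> VQ -> XR -> NF -> OM -> MJ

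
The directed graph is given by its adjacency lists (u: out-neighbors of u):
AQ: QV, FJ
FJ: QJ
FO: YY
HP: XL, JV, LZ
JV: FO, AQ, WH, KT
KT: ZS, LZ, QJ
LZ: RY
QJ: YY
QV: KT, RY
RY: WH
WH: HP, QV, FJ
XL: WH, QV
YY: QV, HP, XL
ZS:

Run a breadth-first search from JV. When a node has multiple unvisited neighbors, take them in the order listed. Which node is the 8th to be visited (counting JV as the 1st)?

FJ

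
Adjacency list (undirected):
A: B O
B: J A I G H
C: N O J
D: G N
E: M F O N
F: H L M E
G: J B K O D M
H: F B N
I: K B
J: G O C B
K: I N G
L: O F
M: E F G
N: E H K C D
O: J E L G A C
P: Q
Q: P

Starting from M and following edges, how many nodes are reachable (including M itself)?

15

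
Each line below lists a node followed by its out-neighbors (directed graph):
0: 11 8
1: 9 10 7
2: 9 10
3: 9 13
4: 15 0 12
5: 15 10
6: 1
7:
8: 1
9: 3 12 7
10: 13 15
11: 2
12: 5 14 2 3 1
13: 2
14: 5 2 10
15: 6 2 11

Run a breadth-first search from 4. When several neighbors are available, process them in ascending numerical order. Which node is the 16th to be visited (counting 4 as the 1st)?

Visit 4; enqueue 0, 12, 15 → queue [0, 12, 15]
Visit 0; enqueue 8, 11 → queue [12, 15, 8, 11]
Visit 12; enqueue 1, 2, 3, 5, 14 → queue [15, 8, 11, 1, 2, 3, 5, 14]
Visit 15; enqueue 6 → queue [8, 11, 1, 2, 3, 5, 14, 6]
Visit 8 → queue [11, 1, 2, 3, 5, 14, 6]
Visit 11 → queue [1, 2, 3, 5, 14, 6]
Visit 1; enqueue 7, 9, 10 → queue [2, 3, 5, 14, 6, 7, 9, 10]
Visit 2 → queue [3, 5, 14, 6, 7, 9, 10]
Visit 3; enqueue 13 → queue [5, 14, 6, 7, 9, 10, 13]
Visit 5 → queue [14, 6, 7, 9, 10, 13]
Visit 14 → queue [6, 7, 9, 10, 13]
Visit 6 → queue [7, 9, 10, 13]
Visit 7 → queue [9, 10, 13]
Visit 9 → queue [10, 13]
Visit 10 → queue [13]
Visit 13 → queue []

Visit order: 4, 0, 12, 15, 8, 11, 1, 2, 3, 5, 14, 6, 7, 9, 10, 13

13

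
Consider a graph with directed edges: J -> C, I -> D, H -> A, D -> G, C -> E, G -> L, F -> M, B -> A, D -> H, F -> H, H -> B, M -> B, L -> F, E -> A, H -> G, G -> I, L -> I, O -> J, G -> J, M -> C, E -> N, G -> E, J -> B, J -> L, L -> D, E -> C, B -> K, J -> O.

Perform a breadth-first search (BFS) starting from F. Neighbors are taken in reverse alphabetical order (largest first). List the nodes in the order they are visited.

F -> M -> H -> C -> B -> G -> A -> E -> K -> L -> J -> I -> N -> D -> O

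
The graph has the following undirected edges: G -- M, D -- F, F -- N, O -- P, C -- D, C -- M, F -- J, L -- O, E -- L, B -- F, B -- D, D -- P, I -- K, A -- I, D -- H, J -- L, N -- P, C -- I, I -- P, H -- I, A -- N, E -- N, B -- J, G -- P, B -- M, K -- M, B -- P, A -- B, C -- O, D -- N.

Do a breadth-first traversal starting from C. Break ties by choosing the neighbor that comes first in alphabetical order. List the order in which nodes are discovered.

Visit C; enqueue D, I, M, O → queue [D, I, M, O]
Visit D; enqueue B, F, H, N, P → queue [I, M, O, B, F, H, N, P]
Visit I; enqueue A, K → queue [M, O, B, F, H, N, P, A, K]
Visit M; enqueue G → queue [O, B, F, H, N, P, A, K, G]
Visit O; enqueue L → queue [B, F, H, N, P, A, K, G, L]
Visit B; enqueue J → queue [F, H, N, P, A, K, G, L, J]
Visit F → queue [H, N, P, A, K, G, L, J]
Visit H → queue [N, P, A, K, G, L, J]
Visit N; enqueue E → queue [P, A, K, G, L, J, E]
Visit P → queue [A, K, G, L, J, E]
Visit A → queue [K, G, L, J, E]
Visit K → queue [G, L, J, E]
Visit G → queue [L, J, E]
Visit L → queue [J, E]
Visit J → queue [E]
Visit E → queue []

C → D → I → M → O → B → F → H → N → P → A → K → G → L → J → E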